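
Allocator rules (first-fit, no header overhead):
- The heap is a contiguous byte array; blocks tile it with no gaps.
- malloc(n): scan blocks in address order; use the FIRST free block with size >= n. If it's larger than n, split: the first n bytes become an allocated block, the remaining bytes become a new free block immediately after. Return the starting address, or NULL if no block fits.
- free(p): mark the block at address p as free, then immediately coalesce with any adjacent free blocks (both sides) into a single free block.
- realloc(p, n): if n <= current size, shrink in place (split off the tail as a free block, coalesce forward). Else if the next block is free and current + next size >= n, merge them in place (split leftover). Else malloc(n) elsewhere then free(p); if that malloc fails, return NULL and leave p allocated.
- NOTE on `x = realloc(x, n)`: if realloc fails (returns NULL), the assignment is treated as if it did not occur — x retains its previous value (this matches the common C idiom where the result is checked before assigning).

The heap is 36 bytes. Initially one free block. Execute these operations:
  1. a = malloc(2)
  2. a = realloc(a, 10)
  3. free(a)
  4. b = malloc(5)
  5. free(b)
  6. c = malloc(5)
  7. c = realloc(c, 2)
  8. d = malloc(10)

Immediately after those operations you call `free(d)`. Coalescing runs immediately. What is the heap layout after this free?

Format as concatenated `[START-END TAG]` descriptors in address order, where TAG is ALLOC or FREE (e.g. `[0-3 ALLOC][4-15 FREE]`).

Answer: [0-1 ALLOC][2-35 FREE]

Derivation:
Op 1: a = malloc(2) -> a = 0; heap: [0-1 ALLOC][2-35 FREE]
Op 2: a = realloc(a, 10) -> a = 0; heap: [0-9 ALLOC][10-35 FREE]
Op 3: free(a) -> (freed a); heap: [0-35 FREE]
Op 4: b = malloc(5) -> b = 0; heap: [0-4 ALLOC][5-35 FREE]
Op 5: free(b) -> (freed b); heap: [0-35 FREE]
Op 6: c = malloc(5) -> c = 0; heap: [0-4 ALLOC][5-35 FREE]
Op 7: c = realloc(c, 2) -> c = 0; heap: [0-1 ALLOC][2-35 FREE]
Op 8: d = malloc(10) -> d = 2; heap: [0-1 ALLOC][2-11 ALLOC][12-35 FREE]
free(d): d = 2 -> block [2-11 ALLOC]; mark free, coalesce with adjacent free neighbors -> [0-1 ALLOC][2-35 FREE]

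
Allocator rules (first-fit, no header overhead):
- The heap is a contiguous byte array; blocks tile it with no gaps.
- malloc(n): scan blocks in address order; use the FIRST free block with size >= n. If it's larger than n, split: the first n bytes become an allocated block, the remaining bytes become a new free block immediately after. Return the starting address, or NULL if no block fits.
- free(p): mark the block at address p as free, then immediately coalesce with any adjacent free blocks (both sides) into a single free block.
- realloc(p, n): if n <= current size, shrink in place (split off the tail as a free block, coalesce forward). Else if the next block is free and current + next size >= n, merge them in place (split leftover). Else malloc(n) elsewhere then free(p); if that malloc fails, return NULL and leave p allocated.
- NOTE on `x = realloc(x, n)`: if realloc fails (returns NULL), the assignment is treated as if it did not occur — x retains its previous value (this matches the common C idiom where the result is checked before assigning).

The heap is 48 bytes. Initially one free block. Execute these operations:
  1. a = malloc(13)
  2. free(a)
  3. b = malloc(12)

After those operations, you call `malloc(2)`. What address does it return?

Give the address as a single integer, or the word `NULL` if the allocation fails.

Answer: 12

Derivation:
Op 1: a = malloc(13) -> a = 0; heap: [0-12 ALLOC][13-47 FREE]
Op 2: free(a) -> (freed a); heap: [0-47 FREE]
Op 3: b = malloc(12) -> b = 0; heap: [0-11 ALLOC][12-47 FREE]
malloc(2): first-fit scan over [0-11 ALLOC][12-47 FREE] -> 12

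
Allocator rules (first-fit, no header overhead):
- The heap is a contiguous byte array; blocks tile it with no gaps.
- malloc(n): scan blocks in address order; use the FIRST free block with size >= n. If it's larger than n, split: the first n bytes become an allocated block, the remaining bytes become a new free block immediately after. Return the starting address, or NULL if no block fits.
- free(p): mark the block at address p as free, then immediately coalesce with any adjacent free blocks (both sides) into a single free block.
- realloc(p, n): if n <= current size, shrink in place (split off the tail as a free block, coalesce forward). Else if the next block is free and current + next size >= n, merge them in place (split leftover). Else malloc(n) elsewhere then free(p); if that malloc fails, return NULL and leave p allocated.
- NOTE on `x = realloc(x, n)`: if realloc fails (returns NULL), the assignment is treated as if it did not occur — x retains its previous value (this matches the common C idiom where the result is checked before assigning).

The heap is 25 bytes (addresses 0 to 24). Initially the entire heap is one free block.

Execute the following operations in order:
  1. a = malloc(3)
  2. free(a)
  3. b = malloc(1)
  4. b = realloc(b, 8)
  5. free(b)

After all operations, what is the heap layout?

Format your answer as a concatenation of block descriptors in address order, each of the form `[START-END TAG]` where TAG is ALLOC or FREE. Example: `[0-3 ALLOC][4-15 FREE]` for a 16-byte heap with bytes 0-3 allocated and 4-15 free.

Answer: [0-24 FREE]

Derivation:
Op 1: a = malloc(3) -> a = 0; heap: [0-2 ALLOC][3-24 FREE]
Op 2: free(a) -> (freed a); heap: [0-24 FREE]
Op 3: b = malloc(1) -> b = 0; heap: [0-0 ALLOC][1-24 FREE]
Op 4: b = realloc(b, 8) -> b = 0; heap: [0-7 ALLOC][8-24 FREE]
Op 5: free(b) -> (freed b); heap: [0-24 FREE]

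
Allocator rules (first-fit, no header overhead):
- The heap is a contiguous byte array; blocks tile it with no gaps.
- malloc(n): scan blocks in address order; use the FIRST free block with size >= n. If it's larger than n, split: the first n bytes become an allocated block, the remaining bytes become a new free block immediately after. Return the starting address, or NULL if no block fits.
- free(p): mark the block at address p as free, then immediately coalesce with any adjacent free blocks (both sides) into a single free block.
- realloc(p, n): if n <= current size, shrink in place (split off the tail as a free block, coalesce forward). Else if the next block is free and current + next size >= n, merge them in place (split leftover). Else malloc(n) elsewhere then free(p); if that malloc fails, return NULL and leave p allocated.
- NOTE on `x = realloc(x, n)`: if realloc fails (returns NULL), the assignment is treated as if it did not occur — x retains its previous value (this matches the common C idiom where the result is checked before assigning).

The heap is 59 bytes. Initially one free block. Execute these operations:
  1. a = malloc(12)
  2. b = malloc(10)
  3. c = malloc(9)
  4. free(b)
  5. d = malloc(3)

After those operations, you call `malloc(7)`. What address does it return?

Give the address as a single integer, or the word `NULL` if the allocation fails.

Op 1: a = malloc(12) -> a = 0; heap: [0-11 ALLOC][12-58 FREE]
Op 2: b = malloc(10) -> b = 12; heap: [0-11 ALLOC][12-21 ALLOC][22-58 FREE]
Op 3: c = malloc(9) -> c = 22; heap: [0-11 ALLOC][12-21 ALLOC][22-30 ALLOC][31-58 FREE]
Op 4: free(b) -> (freed b); heap: [0-11 ALLOC][12-21 FREE][22-30 ALLOC][31-58 FREE]
Op 5: d = malloc(3) -> d = 12; heap: [0-11 ALLOC][12-14 ALLOC][15-21 FREE][22-30 ALLOC][31-58 FREE]
malloc(7): first-fit scan over [0-11 ALLOC][12-14 ALLOC][15-21 FREE][22-30 ALLOC][31-58 FREE] -> 15

Answer: 15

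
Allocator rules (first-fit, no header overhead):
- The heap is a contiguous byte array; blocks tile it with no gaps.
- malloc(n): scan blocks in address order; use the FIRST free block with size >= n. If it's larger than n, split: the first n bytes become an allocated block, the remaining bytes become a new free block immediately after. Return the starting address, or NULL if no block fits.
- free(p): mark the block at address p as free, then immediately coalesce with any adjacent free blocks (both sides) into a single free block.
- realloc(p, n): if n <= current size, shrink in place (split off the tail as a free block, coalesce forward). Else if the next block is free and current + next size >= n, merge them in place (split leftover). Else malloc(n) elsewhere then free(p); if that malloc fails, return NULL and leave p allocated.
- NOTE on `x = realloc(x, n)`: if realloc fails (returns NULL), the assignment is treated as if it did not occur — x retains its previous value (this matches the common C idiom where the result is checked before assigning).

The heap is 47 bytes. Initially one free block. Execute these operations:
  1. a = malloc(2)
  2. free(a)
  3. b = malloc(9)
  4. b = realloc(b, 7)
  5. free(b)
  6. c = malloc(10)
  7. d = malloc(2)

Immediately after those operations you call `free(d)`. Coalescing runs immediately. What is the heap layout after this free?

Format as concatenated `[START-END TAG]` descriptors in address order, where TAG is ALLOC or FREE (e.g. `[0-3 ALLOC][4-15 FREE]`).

Answer: [0-9 ALLOC][10-46 FREE]

Derivation:
Op 1: a = malloc(2) -> a = 0; heap: [0-1 ALLOC][2-46 FREE]
Op 2: free(a) -> (freed a); heap: [0-46 FREE]
Op 3: b = malloc(9) -> b = 0; heap: [0-8 ALLOC][9-46 FREE]
Op 4: b = realloc(b, 7) -> b = 0; heap: [0-6 ALLOC][7-46 FREE]
Op 5: free(b) -> (freed b); heap: [0-46 FREE]
Op 6: c = malloc(10) -> c = 0; heap: [0-9 ALLOC][10-46 FREE]
Op 7: d = malloc(2) -> d = 10; heap: [0-9 ALLOC][10-11 ALLOC][12-46 FREE]
free(d): d = 10 -> block [10-11 ALLOC]; mark free, coalesce with adjacent free neighbors -> [0-9 ALLOC][10-46 FREE]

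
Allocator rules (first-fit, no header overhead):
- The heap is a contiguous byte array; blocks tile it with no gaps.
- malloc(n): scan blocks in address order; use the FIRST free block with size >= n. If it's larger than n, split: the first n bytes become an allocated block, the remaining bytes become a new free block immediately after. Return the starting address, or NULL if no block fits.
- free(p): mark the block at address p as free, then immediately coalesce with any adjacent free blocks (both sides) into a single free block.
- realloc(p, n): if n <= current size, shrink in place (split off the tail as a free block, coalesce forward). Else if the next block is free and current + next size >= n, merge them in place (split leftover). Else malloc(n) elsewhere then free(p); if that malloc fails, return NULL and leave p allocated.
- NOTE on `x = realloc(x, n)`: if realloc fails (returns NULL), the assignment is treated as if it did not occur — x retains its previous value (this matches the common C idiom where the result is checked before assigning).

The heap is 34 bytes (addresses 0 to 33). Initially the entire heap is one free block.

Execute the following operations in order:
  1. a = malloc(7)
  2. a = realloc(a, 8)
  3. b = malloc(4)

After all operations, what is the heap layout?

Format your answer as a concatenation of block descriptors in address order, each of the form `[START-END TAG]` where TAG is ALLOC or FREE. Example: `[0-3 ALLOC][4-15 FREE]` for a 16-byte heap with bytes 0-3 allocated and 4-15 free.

Op 1: a = malloc(7) -> a = 0; heap: [0-6 ALLOC][7-33 FREE]
Op 2: a = realloc(a, 8) -> a = 0; heap: [0-7 ALLOC][8-33 FREE]
Op 3: b = malloc(4) -> b = 8; heap: [0-7 ALLOC][8-11 ALLOC][12-33 FREE]

Answer: [0-7 ALLOC][8-11 ALLOC][12-33 FREE]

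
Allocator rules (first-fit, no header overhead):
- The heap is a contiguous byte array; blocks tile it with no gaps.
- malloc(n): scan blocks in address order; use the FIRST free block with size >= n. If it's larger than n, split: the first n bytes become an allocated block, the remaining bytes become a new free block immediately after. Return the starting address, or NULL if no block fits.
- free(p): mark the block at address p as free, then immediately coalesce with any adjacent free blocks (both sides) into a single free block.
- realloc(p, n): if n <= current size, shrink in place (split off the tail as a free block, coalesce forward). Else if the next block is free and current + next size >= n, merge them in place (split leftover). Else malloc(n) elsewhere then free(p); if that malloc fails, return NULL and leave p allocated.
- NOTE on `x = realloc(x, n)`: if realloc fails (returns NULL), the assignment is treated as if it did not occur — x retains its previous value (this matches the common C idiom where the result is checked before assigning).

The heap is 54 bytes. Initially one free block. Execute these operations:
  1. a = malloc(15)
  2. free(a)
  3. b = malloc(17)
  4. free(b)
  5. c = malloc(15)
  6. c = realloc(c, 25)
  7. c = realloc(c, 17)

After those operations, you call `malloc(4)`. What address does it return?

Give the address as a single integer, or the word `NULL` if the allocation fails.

Op 1: a = malloc(15) -> a = 0; heap: [0-14 ALLOC][15-53 FREE]
Op 2: free(a) -> (freed a); heap: [0-53 FREE]
Op 3: b = malloc(17) -> b = 0; heap: [0-16 ALLOC][17-53 FREE]
Op 4: free(b) -> (freed b); heap: [0-53 FREE]
Op 5: c = malloc(15) -> c = 0; heap: [0-14 ALLOC][15-53 FREE]
Op 6: c = realloc(c, 25) -> c = 0; heap: [0-24 ALLOC][25-53 FREE]
Op 7: c = realloc(c, 17) -> c = 0; heap: [0-16 ALLOC][17-53 FREE]
malloc(4): first-fit scan over [0-16 ALLOC][17-53 FREE] -> 17

Answer: 17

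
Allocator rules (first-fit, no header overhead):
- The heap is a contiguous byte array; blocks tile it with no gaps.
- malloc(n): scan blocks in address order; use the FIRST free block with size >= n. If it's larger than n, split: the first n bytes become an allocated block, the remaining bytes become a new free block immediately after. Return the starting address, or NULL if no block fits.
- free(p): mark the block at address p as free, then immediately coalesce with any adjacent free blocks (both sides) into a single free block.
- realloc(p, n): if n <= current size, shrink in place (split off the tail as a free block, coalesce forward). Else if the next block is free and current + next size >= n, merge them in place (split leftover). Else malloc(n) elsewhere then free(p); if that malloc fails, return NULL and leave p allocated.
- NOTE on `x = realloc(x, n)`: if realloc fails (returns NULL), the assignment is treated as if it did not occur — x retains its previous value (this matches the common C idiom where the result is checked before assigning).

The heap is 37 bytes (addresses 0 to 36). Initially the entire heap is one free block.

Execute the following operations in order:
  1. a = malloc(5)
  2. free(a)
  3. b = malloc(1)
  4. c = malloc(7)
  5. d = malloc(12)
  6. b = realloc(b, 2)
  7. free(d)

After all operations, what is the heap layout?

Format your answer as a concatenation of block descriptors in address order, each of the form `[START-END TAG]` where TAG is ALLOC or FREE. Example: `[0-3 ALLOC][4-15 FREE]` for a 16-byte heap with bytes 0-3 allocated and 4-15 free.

Answer: [0-0 FREE][1-7 ALLOC][8-19 FREE][20-21 ALLOC][22-36 FREE]

Derivation:
Op 1: a = malloc(5) -> a = 0; heap: [0-4 ALLOC][5-36 FREE]
Op 2: free(a) -> (freed a); heap: [0-36 FREE]
Op 3: b = malloc(1) -> b = 0; heap: [0-0 ALLOC][1-36 FREE]
Op 4: c = malloc(7) -> c = 1; heap: [0-0 ALLOC][1-7 ALLOC][8-36 FREE]
Op 5: d = malloc(12) -> d = 8; heap: [0-0 ALLOC][1-7 ALLOC][8-19 ALLOC][20-36 FREE]
Op 6: b = realloc(b, 2) -> b = 20; heap: [0-0 FREE][1-7 ALLOC][8-19 ALLOC][20-21 ALLOC][22-36 FREE]
Op 7: free(d) -> (freed d); heap: [0-0 FREE][1-7 ALLOC][8-19 FREE][20-21 ALLOC][22-36 FREE]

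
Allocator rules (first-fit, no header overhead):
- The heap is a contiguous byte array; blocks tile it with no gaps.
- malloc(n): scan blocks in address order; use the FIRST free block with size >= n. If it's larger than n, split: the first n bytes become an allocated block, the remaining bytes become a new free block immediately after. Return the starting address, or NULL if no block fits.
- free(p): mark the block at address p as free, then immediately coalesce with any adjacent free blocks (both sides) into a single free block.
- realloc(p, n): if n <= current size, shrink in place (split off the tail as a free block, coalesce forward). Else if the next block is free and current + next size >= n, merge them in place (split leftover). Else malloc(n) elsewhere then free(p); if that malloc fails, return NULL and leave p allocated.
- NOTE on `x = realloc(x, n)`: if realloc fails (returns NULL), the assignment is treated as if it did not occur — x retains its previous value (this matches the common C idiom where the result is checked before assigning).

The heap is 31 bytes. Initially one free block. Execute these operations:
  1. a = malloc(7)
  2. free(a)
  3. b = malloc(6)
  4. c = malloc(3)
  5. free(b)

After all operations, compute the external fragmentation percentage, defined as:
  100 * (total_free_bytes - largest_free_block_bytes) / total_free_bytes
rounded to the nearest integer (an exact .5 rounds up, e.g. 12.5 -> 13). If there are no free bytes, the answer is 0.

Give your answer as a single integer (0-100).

Answer: 21

Derivation:
Op 1: a = malloc(7) -> a = 0; heap: [0-6 ALLOC][7-30 FREE]
Op 2: free(a) -> (freed a); heap: [0-30 FREE]
Op 3: b = malloc(6) -> b = 0; heap: [0-5 ALLOC][6-30 FREE]
Op 4: c = malloc(3) -> c = 6; heap: [0-5 ALLOC][6-8 ALLOC][9-30 FREE]
Op 5: free(b) -> (freed b); heap: [0-5 FREE][6-8 ALLOC][9-30 FREE]
Free blocks: [6 22] total_free=28 largest=22 -> 100*(28-22)/28 = 600/28 ≈ 21.429 -> rounds to 21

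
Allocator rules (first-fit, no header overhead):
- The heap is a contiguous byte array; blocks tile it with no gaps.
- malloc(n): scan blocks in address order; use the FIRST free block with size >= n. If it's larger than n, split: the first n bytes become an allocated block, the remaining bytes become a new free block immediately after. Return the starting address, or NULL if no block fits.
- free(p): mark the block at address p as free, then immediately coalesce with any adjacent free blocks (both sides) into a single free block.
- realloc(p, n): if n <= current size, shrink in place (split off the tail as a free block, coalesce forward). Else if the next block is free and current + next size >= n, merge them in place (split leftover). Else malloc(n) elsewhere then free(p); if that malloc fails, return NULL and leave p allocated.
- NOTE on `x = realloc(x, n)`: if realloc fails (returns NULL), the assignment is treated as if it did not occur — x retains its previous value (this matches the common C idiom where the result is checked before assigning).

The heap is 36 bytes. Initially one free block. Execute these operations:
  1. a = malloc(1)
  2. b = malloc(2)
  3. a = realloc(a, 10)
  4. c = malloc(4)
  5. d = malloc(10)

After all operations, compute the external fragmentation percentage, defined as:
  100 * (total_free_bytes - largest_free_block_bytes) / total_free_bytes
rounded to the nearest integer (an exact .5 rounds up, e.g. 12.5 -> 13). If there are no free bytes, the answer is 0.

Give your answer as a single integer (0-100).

Answer: 10

Derivation:
Op 1: a = malloc(1) -> a = 0; heap: [0-0 ALLOC][1-35 FREE]
Op 2: b = malloc(2) -> b = 1; heap: [0-0 ALLOC][1-2 ALLOC][3-35 FREE]
Op 3: a = realloc(a, 10) -> a = 3; heap: [0-0 FREE][1-2 ALLOC][3-12 ALLOC][13-35 FREE]
Op 4: c = malloc(4) -> c = 13; heap: [0-0 FREE][1-2 ALLOC][3-12 ALLOC][13-16 ALLOC][17-35 FREE]
Op 5: d = malloc(10) -> d = 17; heap: [0-0 FREE][1-2 ALLOC][3-12 ALLOC][13-16 ALLOC][17-26 ALLOC][27-35 FREE]
Free blocks: [1 9] total_free=10 largest=9 -> 100*(10-9)/10 = 100/10 = 10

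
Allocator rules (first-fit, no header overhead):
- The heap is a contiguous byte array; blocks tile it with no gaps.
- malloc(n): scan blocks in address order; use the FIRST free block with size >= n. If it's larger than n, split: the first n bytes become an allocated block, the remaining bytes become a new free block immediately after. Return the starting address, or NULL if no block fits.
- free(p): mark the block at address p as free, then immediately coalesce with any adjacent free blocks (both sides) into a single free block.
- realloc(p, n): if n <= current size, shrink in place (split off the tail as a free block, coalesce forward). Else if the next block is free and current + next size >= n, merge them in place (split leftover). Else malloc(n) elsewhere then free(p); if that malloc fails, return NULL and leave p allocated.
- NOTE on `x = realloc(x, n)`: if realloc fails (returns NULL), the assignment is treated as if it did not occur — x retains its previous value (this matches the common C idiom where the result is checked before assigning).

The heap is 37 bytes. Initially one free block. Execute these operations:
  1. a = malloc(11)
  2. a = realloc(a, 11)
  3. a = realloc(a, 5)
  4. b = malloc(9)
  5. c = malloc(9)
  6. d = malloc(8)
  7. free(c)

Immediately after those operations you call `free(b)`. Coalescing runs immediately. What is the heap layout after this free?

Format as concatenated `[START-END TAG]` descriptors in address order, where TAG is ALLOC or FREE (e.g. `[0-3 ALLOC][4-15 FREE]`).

Op 1: a = malloc(11) -> a = 0; heap: [0-10 ALLOC][11-36 FREE]
Op 2: a = realloc(a, 11) -> a = 0; heap: [0-10 ALLOC][11-36 FREE]
Op 3: a = realloc(a, 5) -> a = 0; heap: [0-4 ALLOC][5-36 FREE]
Op 4: b = malloc(9) -> b = 5; heap: [0-4 ALLOC][5-13 ALLOC][14-36 FREE]
Op 5: c = malloc(9) -> c = 14; heap: [0-4 ALLOC][5-13 ALLOC][14-22 ALLOC][23-36 FREE]
Op 6: d = malloc(8) -> d = 23; heap: [0-4 ALLOC][5-13 ALLOC][14-22 ALLOC][23-30 ALLOC][31-36 FREE]
Op 7: free(c) -> (freed c); heap: [0-4 ALLOC][5-13 ALLOC][14-22 FREE][23-30 ALLOC][31-36 FREE]
free(b): b = 5 -> block [5-13 ALLOC]; mark free, coalesce with adjacent free neighbors -> [0-4 ALLOC][5-22 FREE][23-30 ALLOC][31-36 FREE]

Answer: [0-4 ALLOC][5-22 FREE][23-30 ALLOC][31-36 FREE]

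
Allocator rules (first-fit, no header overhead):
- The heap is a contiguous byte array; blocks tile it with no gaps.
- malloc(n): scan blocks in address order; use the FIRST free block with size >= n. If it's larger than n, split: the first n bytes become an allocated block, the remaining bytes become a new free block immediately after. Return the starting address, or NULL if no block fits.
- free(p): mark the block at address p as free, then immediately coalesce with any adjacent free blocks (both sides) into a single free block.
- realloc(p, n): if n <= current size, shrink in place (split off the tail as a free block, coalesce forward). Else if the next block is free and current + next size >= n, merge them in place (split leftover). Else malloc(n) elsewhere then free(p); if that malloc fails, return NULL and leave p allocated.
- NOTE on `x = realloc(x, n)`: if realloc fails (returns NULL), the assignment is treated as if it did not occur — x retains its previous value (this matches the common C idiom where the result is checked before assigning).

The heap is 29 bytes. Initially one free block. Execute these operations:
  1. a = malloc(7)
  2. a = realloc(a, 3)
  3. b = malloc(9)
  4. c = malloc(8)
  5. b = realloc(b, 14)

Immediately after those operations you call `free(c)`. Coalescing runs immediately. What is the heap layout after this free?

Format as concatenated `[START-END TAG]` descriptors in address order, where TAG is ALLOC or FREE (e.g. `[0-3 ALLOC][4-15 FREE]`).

Answer: [0-2 ALLOC][3-11 ALLOC][12-28 FREE]

Derivation:
Op 1: a = malloc(7) -> a = 0; heap: [0-6 ALLOC][7-28 FREE]
Op 2: a = realloc(a, 3) -> a = 0; heap: [0-2 ALLOC][3-28 FREE]
Op 3: b = malloc(9) -> b = 3; heap: [0-2 ALLOC][3-11 ALLOC][12-28 FREE]
Op 4: c = malloc(8) -> c = 12; heap: [0-2 ALLOC][3-11 ALLOC][12-19 ALLOC][20-28 FREE]
Op 5: b = realloc(b, 14) -> NULL (b unchanged); heap: [0-2 ALLOC][3-11 ALLOC][12-19 ALLOC][20-28 FREE]
free(c): c = 12 -> block [12-19 ALLOC]; mark free, coalesce with adjacent free neighbors -> [0-2 ALLOC][3-11 ALLOC][12-28 FREE]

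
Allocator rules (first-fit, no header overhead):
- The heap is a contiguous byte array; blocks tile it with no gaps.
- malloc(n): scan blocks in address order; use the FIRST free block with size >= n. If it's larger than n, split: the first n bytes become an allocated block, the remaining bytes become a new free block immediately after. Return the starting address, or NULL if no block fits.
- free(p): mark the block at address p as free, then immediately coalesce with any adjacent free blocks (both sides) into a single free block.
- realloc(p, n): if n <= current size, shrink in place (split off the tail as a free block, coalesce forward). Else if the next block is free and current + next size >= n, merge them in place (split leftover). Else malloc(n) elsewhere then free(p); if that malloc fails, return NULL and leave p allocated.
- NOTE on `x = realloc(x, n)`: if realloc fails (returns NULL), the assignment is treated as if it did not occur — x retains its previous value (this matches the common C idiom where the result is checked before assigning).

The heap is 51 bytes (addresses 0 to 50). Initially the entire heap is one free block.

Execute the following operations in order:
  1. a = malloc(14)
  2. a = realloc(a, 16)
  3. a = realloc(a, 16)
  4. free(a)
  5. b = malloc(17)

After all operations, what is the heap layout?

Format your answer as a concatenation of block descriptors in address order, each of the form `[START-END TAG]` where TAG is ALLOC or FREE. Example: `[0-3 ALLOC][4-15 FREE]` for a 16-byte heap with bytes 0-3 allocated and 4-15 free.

Op 1: a = malloc(14) -> a = 0; heap: [0-13 ALLOC][14-50 FREE]
Op 2: a = realloc(a, 16) -> a = 0; heap: [0-15 ALLOC][16-50 FREE]
Op 3: a = realloc(a, 16) -> a = 0; heap: [0-15 ALLOC][16-50 FREE]
Op 4: free(a) -> (freed a); heap: [0-50 FREE]
Op 5: b = malloc(17) -> b = 0; heap: [0-16 ALLOC][17-50 FREE]

Answer: [0-16 ALLOC][17-50 FREE]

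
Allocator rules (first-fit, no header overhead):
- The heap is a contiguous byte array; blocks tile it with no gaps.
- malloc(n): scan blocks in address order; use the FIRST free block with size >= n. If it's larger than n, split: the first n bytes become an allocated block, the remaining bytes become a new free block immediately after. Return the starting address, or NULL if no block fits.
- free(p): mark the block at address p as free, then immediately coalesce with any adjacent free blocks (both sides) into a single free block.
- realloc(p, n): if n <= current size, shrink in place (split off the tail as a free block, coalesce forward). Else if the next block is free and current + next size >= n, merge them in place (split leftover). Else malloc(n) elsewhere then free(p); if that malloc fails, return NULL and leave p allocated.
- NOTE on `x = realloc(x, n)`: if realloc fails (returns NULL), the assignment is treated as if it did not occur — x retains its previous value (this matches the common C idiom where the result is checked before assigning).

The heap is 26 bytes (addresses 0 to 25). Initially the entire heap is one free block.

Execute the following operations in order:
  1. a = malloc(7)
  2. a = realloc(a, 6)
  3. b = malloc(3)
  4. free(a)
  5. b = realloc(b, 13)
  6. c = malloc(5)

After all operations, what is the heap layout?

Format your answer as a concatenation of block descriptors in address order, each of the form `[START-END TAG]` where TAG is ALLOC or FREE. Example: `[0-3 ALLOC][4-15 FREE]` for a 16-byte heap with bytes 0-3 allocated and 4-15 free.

Answer: [0-4 ALLOC][5-5 FREE][6-18 ALLOC][19-25 FREE]

Derivation:
Op 1: a = malloc(7) -> a = 0; heap: [0-6 ALLOC][7-25 FREE]
Op 2: a = realloc(a, 6) -> a = 0; heap: [0-5 ALLOC][6-25 FREE]
Op 3: b = malloc(3) -> b = 6; heap: [0-5 ALLOC][6-8 ALLOC][9-25 FREE]
Op 4: free(a) -> (freed a); heap: [0-5 FREE][6-8 ALLOC][9-25 FREE]
Op 5: b = realloc(b, 13) -> b = 6; heap: [0-5 FREE][6-18 ALLOC][19-25 FREE]
Op 6: c = malloc(5) -> c = 0; heap: [0-4 ALLOC][5-5 FREE][6-18 ALLOC][19-25 FREE]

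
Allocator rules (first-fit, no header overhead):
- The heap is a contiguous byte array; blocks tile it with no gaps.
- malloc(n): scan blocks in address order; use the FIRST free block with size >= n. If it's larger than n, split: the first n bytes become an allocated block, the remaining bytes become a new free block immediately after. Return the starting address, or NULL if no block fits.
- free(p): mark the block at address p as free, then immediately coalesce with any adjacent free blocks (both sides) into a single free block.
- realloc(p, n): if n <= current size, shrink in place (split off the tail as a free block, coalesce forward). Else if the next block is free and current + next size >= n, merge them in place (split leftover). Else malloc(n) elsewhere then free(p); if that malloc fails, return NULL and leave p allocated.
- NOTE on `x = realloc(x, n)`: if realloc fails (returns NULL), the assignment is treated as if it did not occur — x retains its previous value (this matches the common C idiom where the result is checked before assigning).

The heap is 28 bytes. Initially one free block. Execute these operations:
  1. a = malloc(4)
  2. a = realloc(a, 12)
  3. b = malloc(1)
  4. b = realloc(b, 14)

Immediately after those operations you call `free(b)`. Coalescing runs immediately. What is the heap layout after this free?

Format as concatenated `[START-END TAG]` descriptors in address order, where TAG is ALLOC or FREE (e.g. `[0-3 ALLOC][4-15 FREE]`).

Answer: [0-11 ALLOC][12-27 FREE]

Derivation:
Op 1: a = malloc(4) -> a = 0; heap: [0-3 ALLOC][4-27 FREE]
Op 2: a = realloc(a, 12) -> a = 0; heap: [0-11 ALLOC][12-27 FREE]
Op 3: b = malloc(1) -> b = 12; heap: [0-11 ALLOC][12-12 ALLOC][13-27 FREE]
Op 4: b = realloc(b, 14) -> b = 12; heap: [0-11 ALLOC][12-25 ALLOC][26-27 FREE]
free(b): b = 12 -> block [12-25 ALLOC]; mark free, coalesce with adjacent free neighbors -> [0-11 ALLOC][12-27 FREE]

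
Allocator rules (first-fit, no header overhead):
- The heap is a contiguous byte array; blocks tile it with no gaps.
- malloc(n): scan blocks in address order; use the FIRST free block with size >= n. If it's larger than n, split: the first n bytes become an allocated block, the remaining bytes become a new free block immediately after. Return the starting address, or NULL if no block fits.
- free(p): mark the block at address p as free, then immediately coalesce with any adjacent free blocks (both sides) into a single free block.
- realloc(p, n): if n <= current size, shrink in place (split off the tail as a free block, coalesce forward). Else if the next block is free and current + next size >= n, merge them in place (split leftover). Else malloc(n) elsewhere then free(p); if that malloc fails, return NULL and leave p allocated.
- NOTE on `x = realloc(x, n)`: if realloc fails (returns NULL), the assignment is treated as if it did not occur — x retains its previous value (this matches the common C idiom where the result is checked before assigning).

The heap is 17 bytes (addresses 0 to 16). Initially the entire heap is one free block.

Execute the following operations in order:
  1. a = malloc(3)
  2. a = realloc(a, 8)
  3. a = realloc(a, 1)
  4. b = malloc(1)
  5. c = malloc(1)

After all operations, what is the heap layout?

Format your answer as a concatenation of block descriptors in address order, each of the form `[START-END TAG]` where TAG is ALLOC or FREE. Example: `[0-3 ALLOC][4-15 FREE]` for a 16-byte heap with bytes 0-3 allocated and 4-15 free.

Op 1: a = malloc(3) -> a = 0; heap: [0-2 ALLOC][3-16 FREE]
Op 2: a = realloc(a, 8) -> a = 0; heap: [0-7 ALLOC][8-16 FREE]
Op 3: a = realloc(a, 1) -> a = 0; heap: [0-0 ALLOC][1-16 FREE]
Op 4: b = malloc(1) -> b = 1; heap: [0-0 ALLOC][1-1 ALLOC][2-16 FREE]
Op 5: c = malloc(1) -> c = 2; heap: [0-0 ALLOC][1-1 ALLOC][2-2 ALLOC][3-16 FREE]

Answer: [0-0 ALLOC][1-1 ALLOC][2-2 ALLOC][3-16 FREE]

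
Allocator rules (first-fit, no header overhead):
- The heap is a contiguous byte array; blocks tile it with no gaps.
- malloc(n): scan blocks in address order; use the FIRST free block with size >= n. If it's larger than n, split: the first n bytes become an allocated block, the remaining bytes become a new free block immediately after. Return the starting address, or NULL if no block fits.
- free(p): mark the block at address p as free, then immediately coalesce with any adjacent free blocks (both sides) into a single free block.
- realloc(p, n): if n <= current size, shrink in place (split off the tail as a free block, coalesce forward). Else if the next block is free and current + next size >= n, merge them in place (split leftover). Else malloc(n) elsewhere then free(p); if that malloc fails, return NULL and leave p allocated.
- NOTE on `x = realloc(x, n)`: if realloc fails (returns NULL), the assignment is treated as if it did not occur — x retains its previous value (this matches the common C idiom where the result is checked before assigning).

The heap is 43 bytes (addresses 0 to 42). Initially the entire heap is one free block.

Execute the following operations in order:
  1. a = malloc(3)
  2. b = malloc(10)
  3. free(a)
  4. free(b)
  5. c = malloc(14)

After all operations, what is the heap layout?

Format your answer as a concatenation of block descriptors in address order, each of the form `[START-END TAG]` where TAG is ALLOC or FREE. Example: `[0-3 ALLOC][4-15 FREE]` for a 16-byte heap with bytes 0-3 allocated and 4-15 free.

Op 1: a = malloc(3) -> a = 0; heap: [0-2 ALLOC][3-42 FREE]
Op 2: b = malloc(10) -> b = 3; heap: [0-2 ALLOC][3-12 ALLOC][13-42 FREE]
Op 3: free(a) -> (freed a); heap: [0-2 FREE][3-12 ALLOC][13-42 FREE]
Op 4: free(b) -> (freed b); heap: [0-42 FREE]
Op 5: c = malloc(14) -> c = 0; heap: [0-13 ALLOC][14-42 FREE]

Answer: [0-13 ALLOC][14-42 FREE]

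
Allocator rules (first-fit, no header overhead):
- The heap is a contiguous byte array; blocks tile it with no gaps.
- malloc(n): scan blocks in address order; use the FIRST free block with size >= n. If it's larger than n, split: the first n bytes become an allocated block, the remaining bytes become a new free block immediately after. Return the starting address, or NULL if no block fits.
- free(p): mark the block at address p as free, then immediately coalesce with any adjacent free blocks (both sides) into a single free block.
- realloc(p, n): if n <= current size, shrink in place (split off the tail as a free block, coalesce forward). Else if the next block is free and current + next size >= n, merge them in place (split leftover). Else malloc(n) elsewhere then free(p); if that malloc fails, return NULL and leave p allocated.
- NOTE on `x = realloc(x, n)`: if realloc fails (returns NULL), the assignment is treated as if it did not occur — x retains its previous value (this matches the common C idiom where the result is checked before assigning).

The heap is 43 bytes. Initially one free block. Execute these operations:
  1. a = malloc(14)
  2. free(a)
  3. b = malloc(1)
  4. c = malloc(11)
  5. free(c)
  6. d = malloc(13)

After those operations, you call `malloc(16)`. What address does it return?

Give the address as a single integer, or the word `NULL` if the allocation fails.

Answer: 14

Derivation:
Op 1: a = malloc(14) -> a = 0; heap: [0-13 ALLOC][14-42 FREE]
Op 2: free(a) -> (freed a); heap: [0-42 FREE]
Op 3: b = malloc(1) -> b = 0; heap: [0-0 ALLOC][1-42 FREE]
Op 4: c = malloc(11) -> c = 1; heap: [0-0 ALLOC][1-11 ALLOC][12-42 FREE]
Op 5: free(c) -> (freed c); heap: [0-0 ALLOC][1-42 FREE]
Op 6: d = malloc(13) -> d = 1; heap: [0-0 ALLOC][1-13 ALLOC][14-42 FREE]
malloc(16): first-fit scan over [0-0 ALLOC][1-13 ALLOC][14-42 FREE] -> 14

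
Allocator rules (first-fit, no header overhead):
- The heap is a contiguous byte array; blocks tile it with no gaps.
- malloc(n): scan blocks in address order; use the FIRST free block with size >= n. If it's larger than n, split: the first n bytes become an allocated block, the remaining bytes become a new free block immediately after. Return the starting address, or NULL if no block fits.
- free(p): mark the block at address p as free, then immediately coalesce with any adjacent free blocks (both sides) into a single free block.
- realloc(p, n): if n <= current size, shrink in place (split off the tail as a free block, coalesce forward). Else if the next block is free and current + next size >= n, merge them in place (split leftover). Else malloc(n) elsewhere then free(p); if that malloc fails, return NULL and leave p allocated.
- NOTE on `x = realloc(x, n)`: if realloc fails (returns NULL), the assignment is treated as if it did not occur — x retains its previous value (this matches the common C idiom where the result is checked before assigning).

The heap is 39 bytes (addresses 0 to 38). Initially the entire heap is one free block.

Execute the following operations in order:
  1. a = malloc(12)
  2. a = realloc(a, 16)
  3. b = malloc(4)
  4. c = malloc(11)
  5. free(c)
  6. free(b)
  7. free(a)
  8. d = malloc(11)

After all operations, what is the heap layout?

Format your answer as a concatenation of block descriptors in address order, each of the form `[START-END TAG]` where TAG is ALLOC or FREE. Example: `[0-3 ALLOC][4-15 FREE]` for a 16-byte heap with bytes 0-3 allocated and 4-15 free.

Answer: [0-10 ALLOC][11-38 FREE]

Derivation:
Op 1: a = malloc(12) -> a = 0; heap: [0-11 ALLOC][12-38 FREE]
Op 2: a = realloc(a, 16) -> a = 0; heap: [0-15 ALLOC][16-38 FREE]
Op 3: b = malloc(4) -> b = 16; heap: [0-15 ALLOC][16-19 ALLOC][20-38 FREE]
Op 4: c = malloc(11) -> c = 20; heap: [0-15 ALLOC][16-19 ALLOC][20-30 ALLOC][31-38 FREE]
Op 5: free(c) -> (freed c); heap: [0-15 ALLOC][16-19 ALLOC][20-38 FREE]
Op 6: free(b) -> (freed b); heap: [0-15 ALLOC][16-38 FREE]
Op 7: free(a) -> (freed a); heap: [0-38 FREE]
Op 8: d = malloc(11) -> d = 0; heap: [0-10 ALLOC][11-38 FREE]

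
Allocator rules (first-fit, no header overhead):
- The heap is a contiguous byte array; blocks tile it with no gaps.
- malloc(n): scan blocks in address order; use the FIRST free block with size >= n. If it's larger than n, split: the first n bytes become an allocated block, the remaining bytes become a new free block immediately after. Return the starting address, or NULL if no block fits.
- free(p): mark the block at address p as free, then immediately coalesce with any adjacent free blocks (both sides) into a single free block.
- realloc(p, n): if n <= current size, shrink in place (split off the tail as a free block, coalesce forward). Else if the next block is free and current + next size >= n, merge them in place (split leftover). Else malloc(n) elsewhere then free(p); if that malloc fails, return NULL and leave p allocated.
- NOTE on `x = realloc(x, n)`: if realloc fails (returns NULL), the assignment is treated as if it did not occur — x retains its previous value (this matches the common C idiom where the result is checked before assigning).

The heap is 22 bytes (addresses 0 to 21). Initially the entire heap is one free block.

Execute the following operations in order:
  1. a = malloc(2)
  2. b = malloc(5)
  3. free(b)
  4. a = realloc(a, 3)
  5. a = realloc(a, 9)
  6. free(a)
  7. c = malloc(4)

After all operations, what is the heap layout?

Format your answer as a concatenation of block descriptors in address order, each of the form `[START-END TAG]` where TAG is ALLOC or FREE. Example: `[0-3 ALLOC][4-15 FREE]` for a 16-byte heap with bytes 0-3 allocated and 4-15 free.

Op 1: a = malloc(2) -> a = 0; heap: [0-1 ALLOC][2-21 FREE]
Op 2: b = malloc(5) -> b = 2; heap: [0-1 ALLOC][2-6 ALLOC][7-21 FREE]
Op 3: free(b) -> (freed b); heap: [0-1 ALLOC][2-21 FREE]
Op 4: a = realloc(a, 3) -> a = 0; heap: [0-2 ALLOC][3-21 FREE]
Op 5: a = realloc(a, 9) -> a = 0; heap: [0-8 ALLOC][9-21 FREE]
Op 6: free(a) -> (freed a); heap: [0-21 FREE]
Op 7: c = malloc(4) -> c = 0; heap: [0-3 ALLOC][4-21 FREE]

Answer: [0-3 ALLOC][4-21 FREE]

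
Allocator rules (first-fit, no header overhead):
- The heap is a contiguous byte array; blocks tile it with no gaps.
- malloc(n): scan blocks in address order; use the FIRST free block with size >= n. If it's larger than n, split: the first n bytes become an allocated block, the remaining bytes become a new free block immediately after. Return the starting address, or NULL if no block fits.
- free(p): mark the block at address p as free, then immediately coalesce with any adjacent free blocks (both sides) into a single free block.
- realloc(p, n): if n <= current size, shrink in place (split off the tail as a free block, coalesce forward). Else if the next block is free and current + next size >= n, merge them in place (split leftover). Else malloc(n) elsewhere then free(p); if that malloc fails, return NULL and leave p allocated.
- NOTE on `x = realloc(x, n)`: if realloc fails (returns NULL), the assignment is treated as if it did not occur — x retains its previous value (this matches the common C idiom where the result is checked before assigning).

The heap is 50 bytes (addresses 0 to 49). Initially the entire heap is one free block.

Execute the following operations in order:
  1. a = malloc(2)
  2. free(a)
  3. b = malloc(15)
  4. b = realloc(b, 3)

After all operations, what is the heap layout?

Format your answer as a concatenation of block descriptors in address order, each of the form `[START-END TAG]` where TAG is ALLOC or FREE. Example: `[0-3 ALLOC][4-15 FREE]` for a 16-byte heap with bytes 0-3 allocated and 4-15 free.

Answer: [0-2 ALLOC][3-49 FREE]

Derivation:
Op 1: a = malloc(2) -> a = 0; heap: [0-1 ALLOC][2-49 FREE]
Op 2: free(a) -> (freed a); heap: [0-49 FREE]
Op 3: b = malloc(15) -> b = 0; heap: [0-14 ALLOC][15-49 FREE]
Op 4: b = realloc(b, 3) -> b = 0; heap: [0-2 ALLOC][3-49 FREE]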